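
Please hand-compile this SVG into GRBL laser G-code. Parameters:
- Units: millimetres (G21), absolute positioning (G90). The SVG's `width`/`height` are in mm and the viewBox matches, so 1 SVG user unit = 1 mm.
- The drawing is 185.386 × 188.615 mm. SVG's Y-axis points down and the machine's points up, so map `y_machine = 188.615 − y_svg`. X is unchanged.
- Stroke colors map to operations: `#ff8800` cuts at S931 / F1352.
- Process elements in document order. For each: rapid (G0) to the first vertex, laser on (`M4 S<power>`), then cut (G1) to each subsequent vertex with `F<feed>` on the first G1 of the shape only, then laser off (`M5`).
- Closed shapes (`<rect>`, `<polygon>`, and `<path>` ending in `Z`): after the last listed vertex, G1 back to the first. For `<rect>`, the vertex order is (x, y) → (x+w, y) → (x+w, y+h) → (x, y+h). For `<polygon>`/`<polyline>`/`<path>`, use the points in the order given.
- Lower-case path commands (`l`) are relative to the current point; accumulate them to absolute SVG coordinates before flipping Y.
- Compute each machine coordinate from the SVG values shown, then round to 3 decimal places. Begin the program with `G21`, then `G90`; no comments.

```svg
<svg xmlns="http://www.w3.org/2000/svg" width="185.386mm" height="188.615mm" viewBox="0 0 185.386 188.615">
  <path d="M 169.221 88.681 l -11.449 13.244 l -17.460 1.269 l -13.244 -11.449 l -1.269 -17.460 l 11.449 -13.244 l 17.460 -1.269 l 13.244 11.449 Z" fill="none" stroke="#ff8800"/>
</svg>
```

G21
G90
G0 X169.221 Y99.934
M4 S931
G1 X157.772 Y86.690 F1352
G1 X140.312 Y85.421
G1 X127.068 Y96.870
G1 X125.799 Y114.330
G1 X137.248 Y127.574
G1 X154.708 Y128.843
G1 X167.952 Y117.394
G1 X169.221 Y99.934
M5

Since the viewBox matches the mm dimensions, user units are millimetres directly. The only transform is the Y-flip y_m = 188.615 − y_svg.

Shape 1 is a regular polygon drawn with `<path>`. Its stroke #ff8800 means cut at S931, F1352. After flipping Y the toolpath is (169.221,99.934) → (157.772,86.690) → (140.312,85.421) → (127.068,96.870) → (125.799,114.330) → (137.248,127.574) → (154.708,128.843) → (167.952,117.394) → (169.221,99.934), returning to the start.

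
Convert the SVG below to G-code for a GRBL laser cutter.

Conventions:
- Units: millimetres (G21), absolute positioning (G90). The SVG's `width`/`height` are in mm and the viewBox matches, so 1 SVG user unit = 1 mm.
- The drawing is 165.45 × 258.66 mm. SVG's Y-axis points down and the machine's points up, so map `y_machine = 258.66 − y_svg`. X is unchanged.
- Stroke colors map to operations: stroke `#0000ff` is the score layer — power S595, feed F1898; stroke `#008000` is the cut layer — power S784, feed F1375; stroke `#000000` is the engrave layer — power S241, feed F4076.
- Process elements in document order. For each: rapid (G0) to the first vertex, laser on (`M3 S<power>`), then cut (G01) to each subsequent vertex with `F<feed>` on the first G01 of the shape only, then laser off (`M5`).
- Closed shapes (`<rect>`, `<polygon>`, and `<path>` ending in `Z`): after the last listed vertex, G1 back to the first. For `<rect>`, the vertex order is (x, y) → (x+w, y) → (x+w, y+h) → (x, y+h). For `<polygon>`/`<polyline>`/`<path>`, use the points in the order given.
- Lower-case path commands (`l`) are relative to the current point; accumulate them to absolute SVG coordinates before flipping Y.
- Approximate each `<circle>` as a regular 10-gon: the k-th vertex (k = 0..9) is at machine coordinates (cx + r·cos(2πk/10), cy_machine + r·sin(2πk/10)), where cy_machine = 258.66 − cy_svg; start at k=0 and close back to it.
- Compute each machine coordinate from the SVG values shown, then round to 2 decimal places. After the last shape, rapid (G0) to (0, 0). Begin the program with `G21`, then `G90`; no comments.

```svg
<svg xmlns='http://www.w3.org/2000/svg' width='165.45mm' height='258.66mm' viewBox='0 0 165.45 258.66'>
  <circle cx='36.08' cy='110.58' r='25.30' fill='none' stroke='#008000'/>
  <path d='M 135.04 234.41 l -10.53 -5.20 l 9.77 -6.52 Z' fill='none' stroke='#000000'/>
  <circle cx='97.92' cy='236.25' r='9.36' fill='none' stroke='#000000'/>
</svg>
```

G21
G90
G0 X61.38 Y148.08
M3 S784
G01 X56.55 Y162.95 F1375
G01 X43.90 Y172.14
G01 X28.26 Y172.14
G01 X15.61 Y162.95
G01 X10.78 Y148.08
G01 X15.61 Y133.21
G01 X28.26 Y124.02
G01 X43.90 Y124.02
G01 X56.55 Y133.21
G01 X61.38 Y148.08
M5
G0 X135.04 Y24.25
M3 S241
G01 X124.51 Y29.45 F4076
G01 X134.28 Y35.97
G01 X135.04 Y24.25
M5
G0 X107.28 Y22.41
M3 S241
G01 X105.49 Y27.91 F4076
G01 X100.81 Y31.31
G01 X95.03 Y31.31
G01 X90.35 Y27.91
G01 X88.56 Y22.41
G01 X90.35 Y16.91
G01 X95.03 Y13.51
G01 X100.81 Y13.51
G01 X105.49 Y16.91
G01 X107.28 Y22.41
M5
G0 X0.00 Y0.00

1 u = 1 mm; y_m = 258.66 − y.

[1] `<circle>` circle, #008000→cut S784 F1375: (61.38,148.08) → (56.55,162.95) → (43.90,172.14) → (28.26,172.14) → (15.61,162.95) → (10.78,148.08) → (15.61,133.21) → (28.26,124.02) → (43.90,124.02) → (56.55,133.21) → (61.38,148.08) (closed)

[2] `<path>` regular polygon, #000000→engrave S241 F4076: (135.04,24.25) → (124.51,29.45) → (134.28,35.97) → (135.04,24.25) (closed)

[3] `<circle>` circle, #000000→engrave S241 F4076: (107.28,22.41) → (105.49,27.91) → (100.81,31.31) → (95.03,31.31) → (90.35,27.91) → (88.56,22.41) → (90.35,16.91) → (95.03,13.51) → (100.81,13.51) → (105.49,16.91) → (107.28,22.41) (closed)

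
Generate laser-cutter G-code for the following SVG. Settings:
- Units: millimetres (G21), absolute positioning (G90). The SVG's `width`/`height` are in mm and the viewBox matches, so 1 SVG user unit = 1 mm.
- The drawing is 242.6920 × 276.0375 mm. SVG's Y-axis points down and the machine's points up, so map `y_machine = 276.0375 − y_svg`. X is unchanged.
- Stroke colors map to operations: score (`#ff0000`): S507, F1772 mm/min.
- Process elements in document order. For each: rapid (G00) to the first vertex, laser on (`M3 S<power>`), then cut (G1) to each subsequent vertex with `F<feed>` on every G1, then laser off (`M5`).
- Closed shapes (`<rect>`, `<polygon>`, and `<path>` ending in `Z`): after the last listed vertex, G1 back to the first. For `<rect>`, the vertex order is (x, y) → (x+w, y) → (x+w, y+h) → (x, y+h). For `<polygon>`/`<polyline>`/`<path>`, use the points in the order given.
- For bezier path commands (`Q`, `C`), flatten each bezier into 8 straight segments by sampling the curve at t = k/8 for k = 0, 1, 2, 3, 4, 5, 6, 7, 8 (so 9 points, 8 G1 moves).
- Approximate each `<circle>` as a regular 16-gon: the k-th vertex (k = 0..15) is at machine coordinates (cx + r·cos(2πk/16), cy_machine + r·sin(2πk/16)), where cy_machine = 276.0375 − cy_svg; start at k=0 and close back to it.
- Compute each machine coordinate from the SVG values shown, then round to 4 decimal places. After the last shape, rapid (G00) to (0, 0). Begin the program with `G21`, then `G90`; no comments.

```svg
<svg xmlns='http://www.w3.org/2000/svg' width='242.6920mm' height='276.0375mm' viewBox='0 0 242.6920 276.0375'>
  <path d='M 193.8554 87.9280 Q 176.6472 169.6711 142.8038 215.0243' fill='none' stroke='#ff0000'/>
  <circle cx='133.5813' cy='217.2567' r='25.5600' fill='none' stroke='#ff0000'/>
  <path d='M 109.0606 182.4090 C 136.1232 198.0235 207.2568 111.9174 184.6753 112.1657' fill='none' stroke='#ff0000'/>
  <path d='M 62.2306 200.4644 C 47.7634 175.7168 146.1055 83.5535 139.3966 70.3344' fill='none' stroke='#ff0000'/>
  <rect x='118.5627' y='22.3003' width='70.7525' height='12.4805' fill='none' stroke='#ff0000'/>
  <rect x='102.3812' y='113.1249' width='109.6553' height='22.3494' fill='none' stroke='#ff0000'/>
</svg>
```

1 u = 1 mm; y_m = 276.0375 − y.

[1] `<path>` quadratic bezier, #ff0000→score S507 F1772: (193.8554,188.1095) → (189.2934,168.2423) → (184.2116,149.5123) → (178.6099,131.9195) → (172.4884,115.4639) → (165.8470,100.1454) → (158.6858,85.9642) → (151.0047,72.9201) → (142.8038,61.0132)

[2] `<circle>` circle, #ff0000→score S507 F1772: (159.1413,58.7808) → (157.1957,68.5622) → (151.6549,76.8544) → (143.3627,82.3952) → (133.5813,84.3408) → (123.7999,82.3952) → (115.5077,76.8544) → (109.9669,68.5622) → (108.0213,58.7808) → (109.9669,48.9994) → (115.5077,40.7072) → (123.7999,35.1664) → (133.5813,33.2208) → (143.3627,35.1664) → (151.6549,40.7072) → (157.1957,48.9994) → (159.1413,58.7808) (closed)

[3] `<path>` cubic bezier, #ff0000→score S507 F1772: (109.0606,93.6285) → (121.0058,92.1739) → (135.4680,98.0516) → (150.8324,109.0575) → (165.4845,122.9878) → (177.8095,137.6384) → (186.1928,150.8052) → (189.0196,160.2844) → (184.6753,163.8718)

[4] `<path>` cubic bezier, #ff0000→score S507 F1772: (62.2306,75.5731) → (61.6678,87.7277) → (69.1279,104.4874) → (82.0577,124.1370) → (97.9042,144.9613) → (114.1144,165.2452) → (128.1353,183.2736) → (137.4137,197.3313) → (139.3966,205.7031)

[5] `<rect>` rectangle, #ff0000→score S507 F1772: (118.5627,253.7372) → (189.3152,253.7372) → (189.3152,241.2567) → (118.5627,241.2567) → (118.5627,253.7372) (closed)

[6] `<rect>` rectangle, #ff0000→score S507 F1772: (102.3812,162.9126) → (212.0365,162.9126) → (212.0365,140.5632) → (102.3812,140.5632) → (102.3812,162.9126) (closed)

G21
G90
G00 X193.8554 Y188.1095
M3 S507
G1 X189.2934 Y168.2423 F1772
G1 X184.2116 Y149.5123 F1772
G1 X178.6099 Y131.9195 F1772
G1 X172.4884 Y115.4639 F1772
G1 X165.8470 Y100.1454 F1772
G1 X158.6858 Y85.9642 F1772
G1 X151.0047 Y72.9201 F1772
G1 X142.8038 Y61.0132 F1772
M5
G00 X159.1413 Y58.7808
M3 S507
G1 X157.1957 Y68.5622 F1772
G1 X151.6549 Y76.8544 F1772
G1 X143.3627 Y82.3952 F1772
G1 X133.5813 Y84.3408 F1772
G1 X123.7999 Y82.3952 F1772
G1 X115.5077 Y76.8544 F1772
G1 X109.9669 Y68.5622 F1772
G1 X108.0213 Y58.7808 F1772
G1 X109.9669 Y48.9994 F1772
G1 X115.5077 Y40.7072 F1772
G1 X123.7999 Y35.1664 F1772
G1 X133.5813 Y33.2208 F1772
G1 X143.3627 Y35.1664 F1772
G1 X151.6549 Y40.7072 F1772
G1 X157.1957 Y48.9994 F1772
G1 X159.1413 Y58.7808 F1772
M5
G00 X109.0606 Y93.6285
M3 S507
G1 X121.0058 Y92.1739 F1772
G1 X135.4680 Y98.0516 F1772
G1 X150.8324 Y109.0575 F1772
G1 X165.4845 Y122.9878 F1772
G1 X177.8095 Y137.6384 F1772
G1 X186.1928 Y150.8052 F1772
G1 X189.0196 Y160.2844 F1772
G1 X184.6753 Y163.8718 F1772
M5
G00 X62.2306 Y75.5731
M3 S507
G1 X61.6678 Y87.7277 F1772
G1 X69.1279 Y104.4874 F1772
G1 X82.0577 Y124.1370 F1772
G1 X97.9042 Y144.9613 F1772
G1 X114.1144 Y165.2452 F1772
G1 X128.1353 Y183.2736 F1772
G1 X137.4137 Y197.3313 F1772
G1 X139.3966 Y205.7031 F1772
M5
G00 X118.5627 Y253.7372
M3 S507
G1 X189.3152 Y253.7372 F1772
G1 X189.3152 Y241.2567 F1772
G1 X118.5627 Y241.2567 F1772
G1 X118.5627 Y253.7372 F1772
M5
G00 X102.3812 Y162.9126
M3 S507
G1 X212.0365 Y162.9126 F1772
G1 X212.0365 Y140.5632 F1772
G1 X102.3812 Y140.5632 F1772
G1 X102.3812 Y162.9126 F1772
M5
G00 X0.0000 Y0.0000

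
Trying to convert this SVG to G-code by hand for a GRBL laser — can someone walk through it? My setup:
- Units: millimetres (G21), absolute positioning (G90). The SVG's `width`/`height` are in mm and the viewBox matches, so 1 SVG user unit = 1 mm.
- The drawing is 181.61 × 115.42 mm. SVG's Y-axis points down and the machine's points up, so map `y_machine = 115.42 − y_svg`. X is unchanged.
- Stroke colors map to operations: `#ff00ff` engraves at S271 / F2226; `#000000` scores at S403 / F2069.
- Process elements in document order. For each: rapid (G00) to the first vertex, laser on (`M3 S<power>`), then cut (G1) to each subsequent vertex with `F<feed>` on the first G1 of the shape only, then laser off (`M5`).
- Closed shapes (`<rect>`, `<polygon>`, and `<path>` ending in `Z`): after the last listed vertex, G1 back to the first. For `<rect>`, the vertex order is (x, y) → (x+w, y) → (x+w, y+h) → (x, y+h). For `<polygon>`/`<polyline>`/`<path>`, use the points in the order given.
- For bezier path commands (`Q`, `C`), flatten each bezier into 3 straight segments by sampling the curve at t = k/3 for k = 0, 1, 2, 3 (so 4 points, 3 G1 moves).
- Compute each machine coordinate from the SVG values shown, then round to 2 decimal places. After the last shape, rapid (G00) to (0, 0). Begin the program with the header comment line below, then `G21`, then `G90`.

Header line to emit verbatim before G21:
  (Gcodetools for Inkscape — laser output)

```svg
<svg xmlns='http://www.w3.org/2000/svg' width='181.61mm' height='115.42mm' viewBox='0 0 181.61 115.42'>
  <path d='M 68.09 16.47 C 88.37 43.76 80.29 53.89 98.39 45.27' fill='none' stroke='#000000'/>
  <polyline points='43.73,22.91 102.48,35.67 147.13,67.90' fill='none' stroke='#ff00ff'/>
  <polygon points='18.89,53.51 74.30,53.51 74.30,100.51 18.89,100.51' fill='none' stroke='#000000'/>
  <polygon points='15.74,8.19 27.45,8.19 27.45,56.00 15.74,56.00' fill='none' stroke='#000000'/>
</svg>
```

(Gcodetools for Inkscape — laser output)
G21
G90
G00 X68.09 Y98.95
M3 S403
G1 X80.94 Y77.44 F2069
G1 X87.00 Y67.72
G1 X98.39 Y70.15
M5
G00 X43.73 Y92.51
M3 S271
G1 X102.48 Y79.75 F2226
G1 X147.13 Y47.52
M5
G00 X18.89 Y61.91
M3 S403
G1 X74.30 Y61.91 F2069
G1 X74.30 Y14.91
G1 X18.89 Y14.91
G1 X18.89 Y61.91
M5
G00 X15.74 Y107.23
M3 S403
G1 X27.45 Y107.23 F2069
G1 X27.45 Y59.42
G1 X15.74 Y59.42
G1 X15.74 Y107.23
M5
G00 X0.00 Y0.00

1 u = 1 mm; y_m = 115.42 − y.

[1] `<path>` cubic bezier, #000000→score S403 F2069: (68.09,98.95) → (80.94,77.44) → (87.00,67.72) → (98.39,70.15)

[2] `<polyline>` open polyline, #ff00ff→engrave S271 F2226: (43.73,92.51) → (102.48,79.75) → (147.13,47.52)

[3] `<polygon>` rectangle, #000000→score S403 F2069: (18.89,61.91) → (74.30,61.91) → (74.30,14.91) → (18.89,14.91) → (18.89,61.91) (closed)

[4] `<polygon>` rectangle, #000000→score S403 F2069: (15.74,107.23) → (27.45,107.23) → (27.45,59.42) → (15.74,59.42) → (15.74,107.23) (closed)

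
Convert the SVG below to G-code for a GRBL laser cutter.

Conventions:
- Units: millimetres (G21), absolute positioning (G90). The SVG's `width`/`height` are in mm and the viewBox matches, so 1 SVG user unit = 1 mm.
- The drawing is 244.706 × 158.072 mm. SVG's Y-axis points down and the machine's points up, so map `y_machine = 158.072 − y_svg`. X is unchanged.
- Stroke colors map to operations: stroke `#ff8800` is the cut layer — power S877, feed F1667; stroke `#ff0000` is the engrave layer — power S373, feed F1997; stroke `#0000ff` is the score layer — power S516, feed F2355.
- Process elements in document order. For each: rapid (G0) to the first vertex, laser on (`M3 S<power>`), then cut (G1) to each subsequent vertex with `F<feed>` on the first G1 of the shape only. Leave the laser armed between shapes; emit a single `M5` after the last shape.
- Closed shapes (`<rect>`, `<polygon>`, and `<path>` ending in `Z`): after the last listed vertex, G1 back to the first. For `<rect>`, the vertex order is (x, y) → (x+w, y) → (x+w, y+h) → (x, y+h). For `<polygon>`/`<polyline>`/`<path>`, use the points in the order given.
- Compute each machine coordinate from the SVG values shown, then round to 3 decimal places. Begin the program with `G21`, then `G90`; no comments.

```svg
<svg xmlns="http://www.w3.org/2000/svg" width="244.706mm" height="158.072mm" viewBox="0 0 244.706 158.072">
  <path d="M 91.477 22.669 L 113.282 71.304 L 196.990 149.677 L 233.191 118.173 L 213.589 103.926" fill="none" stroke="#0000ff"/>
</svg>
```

G21
G90
G0 X91.477 Y135.403
M3 S516
G1 X113.282 Y86.768 F2355
G1 X196.990 Y8.395
G1 X233.191 Y39.899
G1 X213.589 Y54.146
M5

viewBox `0 0 244.706 158.072` with mm width/height → 1 unit = 1 mm. Flip: y_m = 158.072 − y_svg.

**Shape 1** — `<path>` open polyline, stroke `#0000ff` → score (S516, F2355). Machine vertices: (91.477,135.403) → (113.282,86.768) → (196.990,8.395) → (233.191,39.899) → (213.589,54.146). Open path.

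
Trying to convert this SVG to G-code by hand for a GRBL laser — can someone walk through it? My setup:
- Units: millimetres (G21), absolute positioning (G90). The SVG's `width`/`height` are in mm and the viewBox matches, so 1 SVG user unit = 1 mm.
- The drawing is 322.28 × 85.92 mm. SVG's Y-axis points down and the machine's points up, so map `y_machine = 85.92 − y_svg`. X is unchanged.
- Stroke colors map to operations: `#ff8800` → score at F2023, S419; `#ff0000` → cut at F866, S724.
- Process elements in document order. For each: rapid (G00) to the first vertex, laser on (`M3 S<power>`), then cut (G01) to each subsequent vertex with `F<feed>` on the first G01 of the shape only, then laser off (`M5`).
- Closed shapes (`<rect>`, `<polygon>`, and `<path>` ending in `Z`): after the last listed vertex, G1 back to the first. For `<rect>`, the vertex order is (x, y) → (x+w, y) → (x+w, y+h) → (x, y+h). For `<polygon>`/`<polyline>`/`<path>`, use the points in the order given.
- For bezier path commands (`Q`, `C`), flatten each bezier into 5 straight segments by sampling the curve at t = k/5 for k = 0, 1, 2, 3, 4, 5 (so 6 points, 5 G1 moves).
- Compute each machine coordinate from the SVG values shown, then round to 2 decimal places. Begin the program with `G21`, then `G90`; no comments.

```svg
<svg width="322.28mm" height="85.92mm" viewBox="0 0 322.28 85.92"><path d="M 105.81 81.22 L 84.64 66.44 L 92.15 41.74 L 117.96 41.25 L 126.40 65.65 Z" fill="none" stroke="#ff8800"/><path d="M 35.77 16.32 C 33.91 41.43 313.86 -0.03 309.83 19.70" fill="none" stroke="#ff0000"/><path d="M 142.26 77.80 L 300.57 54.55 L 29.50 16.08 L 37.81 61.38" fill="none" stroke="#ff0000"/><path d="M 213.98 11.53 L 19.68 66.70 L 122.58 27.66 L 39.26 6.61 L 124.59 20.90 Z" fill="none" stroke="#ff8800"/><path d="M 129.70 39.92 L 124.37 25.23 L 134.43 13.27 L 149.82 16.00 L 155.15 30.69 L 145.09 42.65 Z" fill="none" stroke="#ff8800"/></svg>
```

viewBox `0 0 322.28 85.92` with mm width/height → 1 unit = 1 mm. Flip: y_m = 85.92 − y_svg.

**Shape 1** — `<path>` regular polygon, stroke `#ff8800` → score (S419, F2023). Machine vertices: (105.81,4.70) → (84.64,19.48) → (92.15,44.18) → (117.96,44.67) → (126.40,20.27) → (105.81,4.70). Closed: final G1 returns to the first vertex.

**Shape 2** — `<path>` cubic bezier, stroke `#ff0000` → cut (S724, F866). Control points (SVG): P0=(35.77,16.32), P1=(33.91,41.43), P2=(313.86,-0.03), P3=(309.83,19.70); sampled at t=k/5. Machine vertices: (35.77,69.60) → (63.94,61.50) → (132.60,63.24) → (214.57,68.70) → (282.70,71.74) → (309.83,66.22). Open path.

**Shape 3** — `<path>` open polyline, stroke `#ff0000` → cut (S724, F866). Machine vertices: (142.26,8.12) → (300.57,31.37) → (29.50,69.84) → (37.81,24.54). Open path.

**Shape 4** — `<path>` closed polygon, stroke `#ff8800` → score (S419, F2023). Machine vertices: (213.98,74.39) → (19.68,19.22) → (122.58,58.26) → (39.26,79.31) → (124.59,65.02) → (213.98,74.39). Closed: final G1 returns to the first vertex.

**Shape 5** — `<path>` regular polygon, stroke `#ff8800` → score (S419, F2023). Machine vertices: (129.70,46.00) → (124.37,60.69) → (134.43,72.65) → (149.82,69.92) → (155.15,55.23) → (145.09,43.27) → (129.70,46.00). Closed: final G1 returns to the first vertex.

G21
G90
G00 X105.81 Y4.70
M3 S419
G01 X84.64 Y19.48 F2023
G01 X92.15 Y44.18
G01 X117.96 Y44.67
G01 X126.40 Y20.27
G01 X105.81 Y4.70
M5
G00 X35.77 Y69.60
M3 S724
G01 X63.94 Y61.50 F866
G01 X132.60 Y63.24
G01 X214.57 Y68.70
G01 X282.70 Y71.74
G01 X309.83 Y66.22
M5
G00 X142.26 Y8.12
M3 S724
G01 X300.57 Y31.37 F866
G01 X29.50 Y69.84
G01 X37.81 Y24.54
M5
G00 X213.98 Y74.39
M3 S419
G01 X19.68 Y19.22 F2023
G01 X122.58 Y58.26
G01 X39.26 Y79.31
G01 X124.59 Y65.02
G01 X213.98 Y74.39
M5
G00 X129.70 Y46.00
M3 S419
G01 X124.37 Y60.69 F2023
G01 X134.43 Y72.65
G01 X149.82 Y69.92
G01 X155.15 Y55.23
G01 X145.09 Y43.27
G01 X129.70 Y46.00
M5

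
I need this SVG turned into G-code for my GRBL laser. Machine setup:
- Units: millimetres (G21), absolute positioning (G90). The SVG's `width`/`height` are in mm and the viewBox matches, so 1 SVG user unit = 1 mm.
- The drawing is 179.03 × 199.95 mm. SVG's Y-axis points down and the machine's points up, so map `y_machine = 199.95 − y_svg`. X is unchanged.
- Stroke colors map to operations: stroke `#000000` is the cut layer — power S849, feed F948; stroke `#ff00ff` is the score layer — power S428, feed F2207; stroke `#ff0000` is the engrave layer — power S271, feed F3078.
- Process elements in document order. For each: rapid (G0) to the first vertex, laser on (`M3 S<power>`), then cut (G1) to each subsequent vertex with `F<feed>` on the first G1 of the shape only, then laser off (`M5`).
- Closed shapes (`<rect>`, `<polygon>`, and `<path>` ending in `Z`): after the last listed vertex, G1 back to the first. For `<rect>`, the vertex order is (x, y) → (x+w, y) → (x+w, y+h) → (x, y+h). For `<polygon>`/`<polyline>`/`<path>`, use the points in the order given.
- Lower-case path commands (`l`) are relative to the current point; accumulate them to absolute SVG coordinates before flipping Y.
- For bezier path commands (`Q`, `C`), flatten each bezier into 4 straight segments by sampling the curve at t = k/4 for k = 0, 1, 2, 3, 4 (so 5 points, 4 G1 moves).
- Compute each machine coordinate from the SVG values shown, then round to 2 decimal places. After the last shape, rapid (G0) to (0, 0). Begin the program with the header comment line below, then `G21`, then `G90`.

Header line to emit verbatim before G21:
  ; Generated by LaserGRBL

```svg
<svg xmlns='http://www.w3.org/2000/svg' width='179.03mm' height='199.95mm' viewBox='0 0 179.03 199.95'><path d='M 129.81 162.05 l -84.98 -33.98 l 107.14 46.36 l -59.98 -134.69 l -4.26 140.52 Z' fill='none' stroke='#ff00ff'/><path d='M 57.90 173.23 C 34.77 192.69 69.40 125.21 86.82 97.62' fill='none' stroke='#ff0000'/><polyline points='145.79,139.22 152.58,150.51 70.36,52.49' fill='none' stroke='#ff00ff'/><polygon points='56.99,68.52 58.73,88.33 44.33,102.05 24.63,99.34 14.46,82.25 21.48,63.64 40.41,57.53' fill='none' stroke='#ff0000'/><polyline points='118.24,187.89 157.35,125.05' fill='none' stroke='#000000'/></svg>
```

; Generated by LaserGRBL
G21
G90
G0 X129.81 Y37.90
M3 S428
G1 X44.83 Y71.88 F2207
G1 X151.97 Y25.52
G1 X91.99 Y160.21
G1 X87.73 Y19.69
G1 X129.81 Y37.90
M5
G0 X57.90 Y26.72
M3 S271
G1 X50.21 Y26.44 F3078
G1 X57.15 Y46.88
G1 X71.70 Y76.14
G1 X86.82 Y102.33
M5
G0 X145.79 Y60.73
M3 S428
G1 X152.58 Y49.44 F2207
G1 X70.36 Y147.46
M5
G0 X56.99 Y131.43
M3 S271
G1 X58.73 Y111.62 F3078
G1 X44.33 Y97.90
G1 X24.63 Y100.61
G1 X14.46 Y117.70
G1 X21.48 Y136.31
G1 X40.41 Y142.42
G1 X56.99 Y131.43
M5
G0 X118.24 Y12.06
M3 S849
G1 X157.35 Y74.90 F948
M5
G0 X0.00 Y0.00

Since the viewBox matches the mm dimensions, user units are millimetres directly. The only transform is the Y-flip y_m = 199.95 − y_svg.

Shape 1 is a closed polygon drawn with `<path>`. Its stroke #ff00ff means score at S428, F2207. After flipping Y the toolpath is (129.81,37.90) → (44.83,71.88) → (151.97,25.52) → (91.99,160.21) → (87.73,19.69) → (129.81,37.90), returning to the start.

Shape 2 is a cubic bezier drawn with `<path>`. Its stroke #ff0000 means engrave at S271, F3078. After flipping Y the toolpath is (57.90,26.72) → (50.21,26.44) → (57.15,46.88) → (71.70,76.14) → (86.82,102.33).

Shape 3 is a open polyline drawn with `<polyline>`. Its stroke #ff00ff means score at S428, F2207. After flipping Y the toolpath is (145.79,60.73) → (152.58,49.44) → (70.36,147.46).

Shape 4 is a regular polygon drawn with `<polygon>`. Its stroke #ff0000 means engrave at S271, F3078. After flipping Y the toolpath is (56.99,131.43) → (58.73,111.62) → (44.33,97.90) → (24.63,100.61) → (14.46,117.70) → (21.48,136.31) → (40.41,142.42) → (56.99,131.43), returning to the start.

Shape 5 is a line segment drawn with `<polyline>`. Its stroke #000000 means cut at S849, F948. After flipping Y the toolpath is (118.24,12.06) → (157.35,74.90).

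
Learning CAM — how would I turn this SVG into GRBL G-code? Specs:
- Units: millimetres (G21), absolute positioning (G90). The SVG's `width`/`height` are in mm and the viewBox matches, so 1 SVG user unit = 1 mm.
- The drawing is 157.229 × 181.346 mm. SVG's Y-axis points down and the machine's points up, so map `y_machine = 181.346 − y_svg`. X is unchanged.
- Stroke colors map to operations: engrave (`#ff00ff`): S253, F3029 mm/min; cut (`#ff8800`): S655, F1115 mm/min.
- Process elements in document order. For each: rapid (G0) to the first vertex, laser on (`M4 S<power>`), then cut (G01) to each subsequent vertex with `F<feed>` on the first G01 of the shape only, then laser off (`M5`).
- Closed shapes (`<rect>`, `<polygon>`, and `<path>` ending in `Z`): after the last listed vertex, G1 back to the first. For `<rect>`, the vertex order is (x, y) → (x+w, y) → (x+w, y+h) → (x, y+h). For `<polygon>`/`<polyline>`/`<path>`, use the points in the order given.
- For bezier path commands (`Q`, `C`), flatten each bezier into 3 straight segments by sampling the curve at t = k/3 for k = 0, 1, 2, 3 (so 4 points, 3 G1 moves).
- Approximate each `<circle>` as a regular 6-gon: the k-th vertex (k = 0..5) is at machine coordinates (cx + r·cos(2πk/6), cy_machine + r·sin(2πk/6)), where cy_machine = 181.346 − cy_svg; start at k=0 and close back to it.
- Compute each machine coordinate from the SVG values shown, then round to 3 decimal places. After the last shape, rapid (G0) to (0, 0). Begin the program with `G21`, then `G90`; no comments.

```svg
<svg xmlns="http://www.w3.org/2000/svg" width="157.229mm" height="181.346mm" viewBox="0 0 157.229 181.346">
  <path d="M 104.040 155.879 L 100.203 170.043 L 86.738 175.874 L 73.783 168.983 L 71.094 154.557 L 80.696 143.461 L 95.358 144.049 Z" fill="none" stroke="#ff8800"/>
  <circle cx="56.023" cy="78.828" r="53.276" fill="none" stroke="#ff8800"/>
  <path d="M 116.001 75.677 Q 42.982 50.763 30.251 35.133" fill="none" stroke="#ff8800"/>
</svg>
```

viewBox `0 0 157.229 181.346` with mm width/height → 1 unit = 1 mm. Flip: y_m = 181.346 − y_svg.

**Shape 1** — `<path>` regular polygon, stroke `#ff8800` → cut (S655, F1115). Machine vertices: (104.040,25.467) → (100.203,11.303) → (86.738,5.472) → (73.783,12.363) → (71.094,26.789) → (80.696,37.885) → (95.358,37.297) → (104.040,25.467). Closed: final G1 returns to the first vertex.

**Shape 2** — `<circle>` circle, stroke `#ff8800` → cut (S655, F1115). Machine vertices: (109.299,102.518) → (82.661,148.656) → (29.385,148.656) → (2.747,102.518) → (29.385,56.380) → (82.661,56.380) → (109.299,102.518). Closed: final G1 returns to the first vertex.

**Shape 3** — `<path>` quadratic bezier, stroke `#ff8800` → cut (S655, F1115). Control points (SVG): P0=(116.001,75.677), P1=(42.982,50.763), P2=(30.251,35.133); sampled at t=k/3. Machine vertices: (116.001,105.669) → (74.020,121.247) → (45.437,134.761) → (30.251,146.213). Open path.

G21
G90
G0 X104.040 Y25.467
M4 S655
G01 X100.203 Y11.303 F1115
G01 X86.738 Y5.472
G01 X73.783 Y12.363
G01 X71.094 Y26.789
G01 X80.696 Y37.885
G01 X95.358 Y37.297
G01 X104.040 Y25.467
M5
G0 X109.299 Y102.518
M4 S655
G01 X82.661 Y148.656 F1115
G01 X29.385 Y148.656
G01 X2.747 Y102.518
G01 X29.385 Y56.380
G01 X82.661 Y56.380
G01 X109.299 Y102.518
M5
G0 X116.001 Y105.669
M4 S655
G01 X74.020 Y121.247 F1115
G01 X45.437 Y134.761
G01 X30.251 Y146.213
M5
G0 X0.000 Y0.000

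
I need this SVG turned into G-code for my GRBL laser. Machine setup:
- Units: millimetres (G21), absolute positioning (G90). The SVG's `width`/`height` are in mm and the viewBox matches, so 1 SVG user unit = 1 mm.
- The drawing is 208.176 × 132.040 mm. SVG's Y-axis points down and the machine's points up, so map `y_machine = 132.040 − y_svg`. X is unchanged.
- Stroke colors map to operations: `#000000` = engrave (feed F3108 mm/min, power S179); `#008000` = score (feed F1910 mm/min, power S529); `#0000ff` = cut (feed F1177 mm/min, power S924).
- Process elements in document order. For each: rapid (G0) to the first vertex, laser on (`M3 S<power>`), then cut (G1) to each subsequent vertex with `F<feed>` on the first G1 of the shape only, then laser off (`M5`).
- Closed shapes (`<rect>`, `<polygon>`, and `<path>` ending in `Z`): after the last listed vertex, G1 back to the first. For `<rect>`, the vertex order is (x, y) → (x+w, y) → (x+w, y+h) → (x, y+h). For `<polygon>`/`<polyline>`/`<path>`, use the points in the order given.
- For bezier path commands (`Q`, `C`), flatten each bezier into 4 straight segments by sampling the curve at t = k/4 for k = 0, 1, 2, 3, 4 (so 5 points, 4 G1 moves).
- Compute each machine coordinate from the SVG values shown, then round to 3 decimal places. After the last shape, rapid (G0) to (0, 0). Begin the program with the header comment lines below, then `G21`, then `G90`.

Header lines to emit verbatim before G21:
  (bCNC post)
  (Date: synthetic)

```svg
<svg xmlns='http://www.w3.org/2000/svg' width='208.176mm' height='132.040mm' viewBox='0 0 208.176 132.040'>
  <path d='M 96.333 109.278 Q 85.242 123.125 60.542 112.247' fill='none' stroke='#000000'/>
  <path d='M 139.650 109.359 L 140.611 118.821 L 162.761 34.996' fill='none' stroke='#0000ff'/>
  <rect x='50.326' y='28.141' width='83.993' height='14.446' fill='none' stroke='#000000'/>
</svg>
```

(bCNC post)
(Date: synthetic)
G21
G90
G0 X96.333 Y22.762
M3 S179
G1 X89.937 Y17.384 F3108
G1 X81.840 Y15.096
G1 X72.041 Y15.899
G1 X60.542 Y19.793
M5
G0 X139.650 Y22.681
M3 S924
G1 X140.611 Y13.219 F1177
G1 X162.761 Y97.044
M5
G0 X50.326 Y103.899
M3 S179
G1 X134.319 Y103.899 F3108
G1 X134.319 Y89.453
G1 X50.326 Y89.453
G1 X50.326 Y103.899
M5
G0 X0.000 Y0.000

Since the viewBox matches the mm dimensions, user units are millimetres directly. The only transform is the Y-flip y_m = 132.040 − y_svg.

Shape 1 is a quadratic bezier drawn with `<path>`. Its stroke #000000 means engrave at S179, F3108. After flipping Y the toolpath is (96.333,22.762) → (89.937,17.384) → (81.840,15.096) → (72.041,15.899) → (60.542,19.793).

Shape 2 is a open polyline drawn with `<path>`. Its stroke #0000ff means cut at S924, F1177. After flipping Y the toolpath is (139.650,22.681) → (140.611,13.219) → (162.761,97.044).

Shape 3 is a rectangle drawn with `<rect>`. Its stroke #000000 means engrave at S179, F3108. After flipping Y the toolpath is (50.326,103.899) → (134.319,103.899) → (134.319,89.453) → (50.326,89.453) → (50.326,103.899), returning to the start.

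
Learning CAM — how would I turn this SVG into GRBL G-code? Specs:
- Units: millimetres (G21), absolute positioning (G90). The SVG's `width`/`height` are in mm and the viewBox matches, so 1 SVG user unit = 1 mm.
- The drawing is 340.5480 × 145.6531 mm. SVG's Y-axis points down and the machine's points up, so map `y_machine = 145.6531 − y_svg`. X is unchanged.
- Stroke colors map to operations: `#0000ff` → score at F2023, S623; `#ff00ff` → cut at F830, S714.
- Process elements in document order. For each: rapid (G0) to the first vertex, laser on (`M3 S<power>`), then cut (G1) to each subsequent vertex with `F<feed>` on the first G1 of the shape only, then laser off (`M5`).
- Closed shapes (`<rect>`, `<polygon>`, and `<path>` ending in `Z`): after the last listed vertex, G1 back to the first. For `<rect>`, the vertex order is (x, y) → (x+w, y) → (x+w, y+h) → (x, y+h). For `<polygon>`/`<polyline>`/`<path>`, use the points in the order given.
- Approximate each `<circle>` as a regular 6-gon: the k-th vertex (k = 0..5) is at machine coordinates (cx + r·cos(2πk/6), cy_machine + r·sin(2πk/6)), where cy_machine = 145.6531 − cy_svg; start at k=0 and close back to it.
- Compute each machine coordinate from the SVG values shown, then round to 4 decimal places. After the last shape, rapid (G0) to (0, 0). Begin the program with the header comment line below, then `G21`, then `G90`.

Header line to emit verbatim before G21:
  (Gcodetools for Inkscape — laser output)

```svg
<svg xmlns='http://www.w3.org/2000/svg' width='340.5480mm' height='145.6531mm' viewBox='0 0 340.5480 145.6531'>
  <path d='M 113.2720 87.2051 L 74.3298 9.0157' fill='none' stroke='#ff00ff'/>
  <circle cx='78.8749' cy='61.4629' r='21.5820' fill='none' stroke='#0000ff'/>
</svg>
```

1 u = 1 mm; y_m = 145.6531 − y.

[1] `<path>` line segment, #ff00ff→cut S714 F830: (113.2720,58.4480) → (74.3298,136.6374)

[2] `<circle>` circle, #0000ff→score S623 F2023: (100.4569,84.1902) → (89.6659,102.8808) → (68.0839,102.8808) → (57.2929,84.1902) → (68.0839,65.4996) → (89.6659,65.4996) → (100.4569,84.1902) (closed)

(Gcodetools for Inkscape — laser output)
G21
G90
G0 X113.2720 Y58.4480
M3 S714
G1 X74.3298 Y136.6374 F830
M5
G0 X100.4569 Y84.1902
M3 S623
G1 X89.6659 Y102.8808 F2023
G1 X68.0839 Y102.8808
G1 X57.2929 Y84.1902
G1 X68.0839 Y65.4996
G1 X89.6659 Y65.4996
G1 X100.4569 Y84.1902
M5
G0 X0.0000 Y0.0000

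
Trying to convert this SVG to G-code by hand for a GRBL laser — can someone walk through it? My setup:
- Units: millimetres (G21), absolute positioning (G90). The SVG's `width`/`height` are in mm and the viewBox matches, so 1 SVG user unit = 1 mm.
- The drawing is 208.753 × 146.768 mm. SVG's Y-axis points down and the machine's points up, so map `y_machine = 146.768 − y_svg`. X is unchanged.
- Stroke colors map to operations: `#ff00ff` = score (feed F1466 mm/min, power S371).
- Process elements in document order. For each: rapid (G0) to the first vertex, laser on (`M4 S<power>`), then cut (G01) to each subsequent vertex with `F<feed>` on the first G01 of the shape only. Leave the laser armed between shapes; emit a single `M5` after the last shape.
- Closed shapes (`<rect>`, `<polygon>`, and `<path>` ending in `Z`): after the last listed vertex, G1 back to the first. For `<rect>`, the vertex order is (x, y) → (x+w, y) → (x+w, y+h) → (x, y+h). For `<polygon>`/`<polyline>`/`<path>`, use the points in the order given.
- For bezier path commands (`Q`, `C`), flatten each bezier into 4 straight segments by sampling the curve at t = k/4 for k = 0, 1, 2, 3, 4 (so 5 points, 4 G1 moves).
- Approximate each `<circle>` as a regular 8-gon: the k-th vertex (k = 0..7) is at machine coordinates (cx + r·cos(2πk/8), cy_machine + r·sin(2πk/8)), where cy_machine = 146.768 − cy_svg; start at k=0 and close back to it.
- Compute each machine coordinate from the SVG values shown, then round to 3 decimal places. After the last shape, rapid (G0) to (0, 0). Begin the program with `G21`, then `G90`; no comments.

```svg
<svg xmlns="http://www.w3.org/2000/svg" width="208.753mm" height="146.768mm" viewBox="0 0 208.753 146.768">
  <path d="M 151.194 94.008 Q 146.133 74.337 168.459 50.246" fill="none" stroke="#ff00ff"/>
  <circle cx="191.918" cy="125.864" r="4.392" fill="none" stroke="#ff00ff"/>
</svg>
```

G21
G90
G0 X151.194 Y52.760
M4 S371
G01 X150.375 Y62.872 F1466
G01 X152.980 Y73.536
G01 X159.008 Y84.753
G01 X168.459 Y96.522
G0 X196.310 Y20.904
M4 S371
G01 X195.024 Y24.010 F1466
G01 X191.918 Y25.296
G01 X188.812 Y24.010
G01 X187.526 Y20.904
G01 X188.812 Y17.798
G01 X191.918 Y16.512
G01 X195.024 Y17.798
G01 X196.310 Y20.904
M5
G0 X0.000 Y0.000

Since the viewBox matches the mm dimensions, user units are millimetres directly. The only transform is the Y-flip y_m = 146.768 − y_svg.

Shape 1 is a quadratic bezier drawn with `<path>`. Its stroke #ff00ff means score at S371, F1466. After flipping Y the toolpath is (151.194,52.760) → (150.375,62.872) → (152.980,73.536) → (159.008,84.753) → (168.459,96.522).

Shape 2 is a circle drawn with `<circle>`. Its stroke #ff00ff means score at S371, F1466. After flipping Y the toolpath is (196.310,20.904) → (195.024,24.010) → (191.918,25.296) → (188.812,24.010) → (187.526,20.904) → (188.812,17.798) → (191.918,16.512) → (195.024,17.798) → (196.310,20.904), returning to the start.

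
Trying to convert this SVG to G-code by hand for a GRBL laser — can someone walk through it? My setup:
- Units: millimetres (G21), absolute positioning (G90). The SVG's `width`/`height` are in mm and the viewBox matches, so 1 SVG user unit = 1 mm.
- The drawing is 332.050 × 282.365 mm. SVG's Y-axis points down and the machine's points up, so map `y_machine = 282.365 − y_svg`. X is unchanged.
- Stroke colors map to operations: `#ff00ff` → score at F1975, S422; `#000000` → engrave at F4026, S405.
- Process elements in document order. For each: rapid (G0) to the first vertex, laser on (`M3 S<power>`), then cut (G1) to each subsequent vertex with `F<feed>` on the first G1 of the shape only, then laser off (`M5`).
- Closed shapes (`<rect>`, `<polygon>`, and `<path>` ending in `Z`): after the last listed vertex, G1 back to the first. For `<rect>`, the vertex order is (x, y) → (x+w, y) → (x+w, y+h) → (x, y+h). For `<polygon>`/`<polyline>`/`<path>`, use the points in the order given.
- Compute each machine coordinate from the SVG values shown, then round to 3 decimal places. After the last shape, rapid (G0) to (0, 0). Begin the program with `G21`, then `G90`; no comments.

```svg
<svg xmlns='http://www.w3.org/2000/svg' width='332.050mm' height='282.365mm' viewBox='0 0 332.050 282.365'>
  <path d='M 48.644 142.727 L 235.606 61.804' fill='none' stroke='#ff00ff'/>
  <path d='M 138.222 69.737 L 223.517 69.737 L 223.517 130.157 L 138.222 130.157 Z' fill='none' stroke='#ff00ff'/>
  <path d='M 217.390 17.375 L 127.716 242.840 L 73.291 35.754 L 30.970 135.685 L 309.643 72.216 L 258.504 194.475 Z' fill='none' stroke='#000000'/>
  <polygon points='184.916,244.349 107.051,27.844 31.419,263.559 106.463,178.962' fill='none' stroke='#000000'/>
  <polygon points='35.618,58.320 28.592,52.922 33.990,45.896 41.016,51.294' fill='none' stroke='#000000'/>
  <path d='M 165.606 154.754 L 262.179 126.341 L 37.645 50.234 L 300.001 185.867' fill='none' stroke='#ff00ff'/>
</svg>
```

G21
G90
G0 X48.644 Y139.638
M3 S422
G1 X235.606 Y220.561 F1975
M5
G0 X138.222 Y212.628
M3 S422
G1 X223.517 Y212.628 F1975
G1 X223.517 Y152.208
G1 X138.222 Y152.208
G1 X138.222 Y212.628
M5
G0 X217.390 Y264.990
M3 S405
G1 X127.716 Y39.525 F4026
G1 X73.291 Y246.611
G1 X30.970 Y146.680
G1 X309.643 Y210.149
G1 X258.504 Y87.890
G1 X217.390 Y264.990
M5
G0 X184.916 Y38.016
M3 S405
G1 X107.051 Y254.521 F4026
G1 X31.419 Y18.806
G1 X106.463 Y103.403
G1 X184.916 Y38.016
M5
G0 X35.618 Y224.045
M3 S405
G1 X28.592 Y229.443 F4026
G1 X33.990 Y236.469
G1 X41.016 Y231.071
G1 X35.618 Y224.045
M5
G0 X165.606 Y127.611
M3 S422
G1 X262.179 Y156.024 F1975
G1 X37.645 Y232.131
G1 X300.001 Y96.498
M5
G0 X0.000 Y0.000

1 u = 1 mm; y_m = 282.365 − y.

[1] `<path>` line segment, #ff00ff→score S422 F1975: (48.644,139.638) → (235.606,220.561)

[2] `<path>` rectangle, #ff00ff→score S422 F1975: (138.222,212.628) → (223.517,212.628) → (223.517,152.208) → (138.222,152.208) → (138.222,212.628) (closed)

[3] `<path>` closed polygon, #000000→engrave S405 F4026: (217.390,264.990) → (127.716,39.525) → (73.291,246.611) → (30.970,146.680) → (309.643,210.149) → (258.504,87.890) → (217.390,264.990) (closed)

[4] `<polygon>` closed polygon, #000000→engrave S405 F4026: (184.916,38.016) → (107.051,254.521) → (31.419,18.806) → (106.463,103.403) → (184.916,38.016) (closed)

[5] `<polygon>` regular polygon, #000000→engrave S405 F4026: (35.618,224.045) → (28.592,229.443) → (33.990,236.469) → (41.016,231.071) → (35.618,224.045) (closed)

[6] `<path>` open polyline, #ff00ff→score S422 F1975: (165.606,127.611) → (262.179,156.024) → (37.645,232.131) → (300.001,96.498)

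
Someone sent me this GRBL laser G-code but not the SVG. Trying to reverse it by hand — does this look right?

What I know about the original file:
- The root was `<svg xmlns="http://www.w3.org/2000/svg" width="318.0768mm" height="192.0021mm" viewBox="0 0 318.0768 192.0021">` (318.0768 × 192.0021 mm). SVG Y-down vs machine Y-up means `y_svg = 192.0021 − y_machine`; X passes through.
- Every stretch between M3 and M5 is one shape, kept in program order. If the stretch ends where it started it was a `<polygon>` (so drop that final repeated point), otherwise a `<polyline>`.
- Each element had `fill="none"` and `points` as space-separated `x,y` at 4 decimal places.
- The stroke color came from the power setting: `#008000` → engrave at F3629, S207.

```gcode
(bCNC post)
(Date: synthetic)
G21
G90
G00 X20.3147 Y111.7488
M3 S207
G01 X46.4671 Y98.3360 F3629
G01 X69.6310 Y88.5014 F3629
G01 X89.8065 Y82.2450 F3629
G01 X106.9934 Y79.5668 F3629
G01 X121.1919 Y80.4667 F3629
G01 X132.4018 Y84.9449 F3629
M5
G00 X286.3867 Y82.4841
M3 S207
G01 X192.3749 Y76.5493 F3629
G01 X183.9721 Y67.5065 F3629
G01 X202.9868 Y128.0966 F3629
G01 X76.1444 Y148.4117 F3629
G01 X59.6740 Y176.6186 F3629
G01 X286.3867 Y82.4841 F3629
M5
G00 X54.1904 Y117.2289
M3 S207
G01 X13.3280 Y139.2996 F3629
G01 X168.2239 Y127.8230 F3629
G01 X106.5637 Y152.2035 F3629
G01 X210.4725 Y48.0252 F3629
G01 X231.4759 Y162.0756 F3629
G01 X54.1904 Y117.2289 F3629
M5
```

<svg xmlns="http://www.w3.org/2000/svg" width="318.0768mm" height="192.0021mm" viewBox="0 0 318.0768 192.0021">
  <polyline points="20.3147,80.2533 46.4671,93.6661 69.6310,103.5007 89.8065,109.7571 106.9934,112.4353 121.1919,111.5354 132.4018,107.0572" fill="none" stroke="#008000"/>
  <polygon points="286.3867,109.5180 192.3749,115.4528 183.9721,124.4956 202.9868,63.9055 76.1444,43.5904 59.6740,15.3835" fill="none" stroke="#008000"/>
  <polygon points="54.1904,74.7732 13.3280,52.7025 168.2239,64.1791 106.5637,39.7986 210.4725,143.9769 231.4759,29.9265" fill="none" stroke="#008000"/>
</svg>

y_svg = 192.0021 − y_m. Every run uses S207, so all elements get stroke `#008000` (engrave).

[1] open run; points: 20.3147,80.2533 46.4671,93.6661 69.6310,103.5007 89.8065,109.7571 106.9934,112.4353 121.1919,111.5354 132.4018,107.0572

[2] closed run; points: 286.3867,109.5180 192.3749,115.4528 183.9721,124.4956 202.9868,63.9055 76.1444,43.5904 59.6740,15.3835

[3] closed run; points: 54.1904,74.7732 13.3280,52.7025 168.2239,64.1791 106.5637,39.7986 210.4725,143.9769 231.4759,29.9265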